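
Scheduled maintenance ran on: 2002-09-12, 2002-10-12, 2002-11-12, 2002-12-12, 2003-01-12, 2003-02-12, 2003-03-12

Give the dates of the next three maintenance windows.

2003-04-12, 2003-05-12, 2003-06-12

Each date is the 12th; the gaps (30, 31, 30, 31, 31, 28) track the month lengths.
The rule is the 12th of each month.
Next: April 2003 → 2003-04-12.
Next: May 2003 → 2003-05-12.
Next: June 2003 → 2003-06-12.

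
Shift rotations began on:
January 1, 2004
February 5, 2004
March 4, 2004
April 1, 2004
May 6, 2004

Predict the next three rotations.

These are Thursdays at 28- or 35-day spacing (35, 28, 28, 35).
The pattern: 1st Thursday of the month.
June 2004 — 1st Thursday is June 3, 2004.
1st Thursday of July 2004: July 1, 2004.
1st Thursday of August 2004: August 5, 2004.

June 3, 2004; July 1, 2004; August 5, 2004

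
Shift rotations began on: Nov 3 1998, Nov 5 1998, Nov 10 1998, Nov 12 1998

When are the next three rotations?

Gaps: 2, 5, 2 days — not constant, but cyclic with period 2.
The events fall on every Tuesday and Thursday.
The following Tuesday is Nov 17 1998.
The following Thursday is Nov 19 1998.
Next Tuesday: Nov 24 1998.

Nov 17 1998, Nov 19 1998, Nov 24 1998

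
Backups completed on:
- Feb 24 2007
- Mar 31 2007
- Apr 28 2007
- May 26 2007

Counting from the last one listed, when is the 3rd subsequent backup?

All Saturdays; the gaps (35, 28, 28) vary with month length.
This is the last Saturday of each month.
Last Saturday of June 2007: Jun 30 2007.
Last Saturday of July 2007: Jul 28 2007.
Last Saturday of August 2007: Aug 25 2007.

Aug 25 2007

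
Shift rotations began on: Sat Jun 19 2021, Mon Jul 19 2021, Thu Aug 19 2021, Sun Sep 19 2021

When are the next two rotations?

Tue Oct 19 2021, Fri Nov 19 2021

Gaps: 30, 31, 31 days — not constant. Every event is on the 19th of the month.
Pattern: the 19th of each month.
October 2021: Tue Oct 19 2021.
November 2021: Fri Nov 19 2021.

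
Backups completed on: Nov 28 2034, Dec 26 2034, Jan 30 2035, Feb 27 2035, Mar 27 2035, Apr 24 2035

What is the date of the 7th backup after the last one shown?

These are Tuesdays with 28, 35, 28, 28, 28-day gaps.
Each is the final Tuesday of its month — Jan 30 2035 is past the 28th, so '4th Tuesday' doesn't fit.
May 2035 ends with Tuesday May 29 2035.
June 2035 ends with Tuesday Jun 26 2035.
July 2035 ends with Tuesday Jul 31 2035.
Last Tuesday of August 2035: Aug 28 2035.
Last Tuesday of September 2035: Sep 25 2035.
October 2035 ends with Tuesday Oct 30 2035.
November 2035 ends with Tuesday Nov 27 2035.

Nov 27 2035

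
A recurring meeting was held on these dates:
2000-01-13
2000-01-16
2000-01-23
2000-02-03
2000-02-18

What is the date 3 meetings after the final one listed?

2000-04-27

Intervals are 3, 7, 11, 15 days — an arithmetic progression with common difference 4.
Next gap: 19 days. 2000-02-18 + 19 days = 2000-03-08.
Next gap: 23 days. 2000-03-08 + 23 days = 2000-03-31.
Next gap: 27 days. 2000-03-31 + 27 days = 2000-04-27.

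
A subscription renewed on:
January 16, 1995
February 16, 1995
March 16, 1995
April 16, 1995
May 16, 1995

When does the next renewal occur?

The day-of-month is always 16 (31, 28, 31, 30 days between events).
So this recurs on the 16th of each month.
June 1995: June 16, 1995.

June 16, 1995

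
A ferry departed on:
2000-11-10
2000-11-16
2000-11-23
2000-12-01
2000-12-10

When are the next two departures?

Gaps: 6, 7, 8, 9 days — each gap is 1 larger than the previous one.
Next gap: 10 days. 2000-12-10 + 10 days = 2000-12-20.
Next gap: 11 days. 2000-12-20 + 11 days = 2000-12-31.

2000-12-20, 2000-12-31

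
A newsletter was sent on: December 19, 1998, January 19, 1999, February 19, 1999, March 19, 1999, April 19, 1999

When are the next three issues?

May 19, 1999; June 19, 1999; July 19, 1999

Each date is the 19th; the gaps (31, 31, 28, 31) track the month lengths.
The rule is the 19th of each month.
May 1999: May 19, 1999.
June 1999: June 19, 1999.
Next: July 1999 → July 19, 1999.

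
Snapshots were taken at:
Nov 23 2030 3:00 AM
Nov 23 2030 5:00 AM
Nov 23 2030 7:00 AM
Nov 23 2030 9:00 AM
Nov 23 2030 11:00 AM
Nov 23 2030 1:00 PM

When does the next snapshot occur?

The interval is a steady 2 hours (2, 2, 2, 2, 2).
Nov 23 2030 1:00 PM + 2 h = Nov 23 2030 3:00 PM.

Nov 23 2030 3:00 PM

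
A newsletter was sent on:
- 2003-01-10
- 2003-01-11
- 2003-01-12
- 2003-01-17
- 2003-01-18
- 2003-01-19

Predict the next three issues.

2003-01-24, 2003-01-25, 2003-01-26

Every event lands on a Friday or Saturday or Sunday (gaps cycle 1, 1, 5, 1, 1).
So the schedule is: every Friday, Saturday and Sunday.
The following Friday is 2003-01-24.
The following Saturday is 2003-01-25.
The following Sunday is 2003-01-26.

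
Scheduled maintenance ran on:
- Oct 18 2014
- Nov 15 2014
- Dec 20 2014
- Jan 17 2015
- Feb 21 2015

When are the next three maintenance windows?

Mar 21 2015, Apr 18 2015, May 16 2015

These are Saturdays at 28- or 35-day spacing (28, 35, 28, 35).
The pattern: 3rd Saturday of the month.
3rd Saturday of March 2015: Mar 21 2015.
3rd Saturday of April 2015: Apr 18 2015.
3rd Saturday of May 2015: May 16 2015.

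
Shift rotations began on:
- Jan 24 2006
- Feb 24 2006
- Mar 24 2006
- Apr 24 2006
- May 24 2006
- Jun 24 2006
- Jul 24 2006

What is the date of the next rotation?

Aug 24 2006

Each date is the 24th; the gaps (31, 28, 31, 30, 31, 30) track the month lengths.
The rule is the 24th of each month.
August 2006: Aug 24 2006.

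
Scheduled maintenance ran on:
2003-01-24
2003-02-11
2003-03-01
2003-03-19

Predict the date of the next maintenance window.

Every event comes 18 days after the last (18, 18, 18).
2003-03-19 + 18 days = 2003-04-06.

2003-04-06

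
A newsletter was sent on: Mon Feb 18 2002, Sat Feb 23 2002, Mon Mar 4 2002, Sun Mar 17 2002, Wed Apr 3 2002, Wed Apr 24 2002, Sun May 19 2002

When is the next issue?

Mon Jun 17 2002

The spacing grows by 4 each time: 5, 9, 13, 17, 21, 25 days.
Next gap: 29 days. Sun May 19 2002 + 29 days = Mon Jun 17 2002.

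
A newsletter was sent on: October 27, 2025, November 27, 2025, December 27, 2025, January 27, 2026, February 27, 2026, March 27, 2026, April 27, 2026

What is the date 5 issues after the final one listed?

Each date is the 27th; the gaps (31, 30, 31, 31, 28, 31) track the month lengths.
The rule is the 27th of each month.
May 2026: May 27, 2026.
June 2026: June 27, 2026.
July 2026: July 27, 2026.
August 2026: August 27, 2026.
Next: September 2026 → September 27, 2026.

September 27, 2026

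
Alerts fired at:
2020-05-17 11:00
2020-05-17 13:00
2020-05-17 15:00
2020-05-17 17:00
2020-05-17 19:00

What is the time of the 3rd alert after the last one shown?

2020-05-18 01:00

Spacing: 2, 2, 2, 2 h — constant 2 h.
2020-05-17 19:00 + 2 h = 2020-05-17 21:00.
2020-05-17 21:00 + 2 h = 2020-05-17 23:00.
2020-05-17 23:00 + 2 h = 2020-05-18 01:00.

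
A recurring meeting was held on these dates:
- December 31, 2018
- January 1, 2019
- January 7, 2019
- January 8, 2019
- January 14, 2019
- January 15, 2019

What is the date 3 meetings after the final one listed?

January 28, 2019

Gaps: 1, 6, 1, 6, 1 days — not constant, but cyclic with period 2.
The events fall on every Monday and Tuesday.
The following Monday is January 21, 2019.
The following Tuesday is January 22, 2019.
Next Monday: January 28, 2019.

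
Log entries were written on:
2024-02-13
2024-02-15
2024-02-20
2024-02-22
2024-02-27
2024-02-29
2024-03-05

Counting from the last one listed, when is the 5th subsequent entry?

2024-03-21

Gaps: 2, 5, 2, 5, 2, 5 days — not constant, but cyclic with period 2.
The events fall on every Tuesday and Thursday.
The following Thursday is 2024-03-07.
The following Tuesday is 2024-03-12.
The following Thursday is 2024-03-14.
Next Tuesday: 2024-03-19.
The following Thursday is 2024-03-21.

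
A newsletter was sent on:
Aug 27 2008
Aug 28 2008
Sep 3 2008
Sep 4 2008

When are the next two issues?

Sep 10 2008, Sep 11 2008

The gap pattern 1, 6, 1 repeats every 2 events.
These are the Wednesdays and Thursdays of each week.
Next Wednesday: Sep 10 2008.
The following Thursday is Sep 11 2008.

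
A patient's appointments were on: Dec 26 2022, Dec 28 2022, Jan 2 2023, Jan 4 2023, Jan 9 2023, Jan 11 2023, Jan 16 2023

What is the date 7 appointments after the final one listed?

Gaps: 2, 5, 2, 5, 2, 5 days — not constant, but cyclic with period 2.
The events fall on every Monday and Wednesday.
Next Wednesday: Jan 18 2023.
Next Monday: Jan 23 2023.
The following Wednesday is Jan 25 2023.
The following Monday is Jan 30 2023.
Next Wednesday: Feb 1 2023.
The following Monday is Feb 6 2023.
Next Wednesday: Feb 8 2023.

Feb 8 2023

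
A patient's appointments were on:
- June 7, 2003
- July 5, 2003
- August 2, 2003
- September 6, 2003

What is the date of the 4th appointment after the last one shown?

Gaps: 28, 28, 35 days — a mix of 28 and 35. Every date is a Saturday.
Each is the 1st Saturday of its month.
October 2003 — 1st Saturday is October 4, 2003.
1st Saturday of November 2003: November 1, 2003.
December 2003 — 1st Saturday is December 6, 2003.
1st Saturday of January 2004: January 3, 2004.

January 3, 2004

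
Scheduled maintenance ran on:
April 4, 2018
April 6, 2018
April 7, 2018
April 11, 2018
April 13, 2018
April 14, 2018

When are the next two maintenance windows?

April 18, 2018; April 20, 2018

The gap pattern 2, 1, 4, 2, 1 repeats every 3 events.
These are the Wednesdays, Fridays and Saturdays of each week.
Next Wednesday: April 18, 2018.
The following Friday is April 20, 2018.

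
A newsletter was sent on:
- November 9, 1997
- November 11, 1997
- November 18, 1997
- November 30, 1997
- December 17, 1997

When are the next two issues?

January 8, 1998; February 4, 1998

Intervals are 2, 7, 12, 17 days — an arithmetic progression with common difference 5.
Next gap: 22 days. December 17, 1997 + 22 days = January 8, 1998.
Next gap: 27 days. January 8, 1998 + 27 days = February 4, 1998.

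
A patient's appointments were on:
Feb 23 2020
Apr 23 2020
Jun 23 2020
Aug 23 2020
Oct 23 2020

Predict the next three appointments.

Dec 23 2020, Feb 23 2021, Apr 23 2021

Gaps: 60, 61, 61, 61 days — not constant. Every event is on the 23rd of the month.
Pattern: the 23rd of every 2 months.
Next: December 2020 → Dec 23 2020.
February 2021: Feb 23 2021.
Next: April 2021 → Apr 23 2021.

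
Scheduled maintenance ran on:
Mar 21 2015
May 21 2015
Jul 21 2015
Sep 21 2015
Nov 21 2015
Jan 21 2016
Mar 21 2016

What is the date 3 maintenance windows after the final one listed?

Sep 21 2016

Gaps: 61, 61, 62, 61, 61, 60 days — not constant. Every event is on the 21st of the month.
Pattern: the 21st of every 2 months.
Next: May 2016 → May 21 2016.
July 2016: Jul 21 2016.
September 2016: Sep 21 2016.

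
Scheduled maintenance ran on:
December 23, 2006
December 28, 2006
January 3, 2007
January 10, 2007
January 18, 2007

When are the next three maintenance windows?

Intervals are 5, 6, 7, 8 days — an arithmetic progression with common difference 1.
Next gap: 9 days. January 18, 2007 + 9 days = January 27, 2007.
Next gap: 10 days. January 27, 2007 + 10 days = February 6, 2007.
Next gap: 11 days. February 6, 2007 + 11 days = February 17, 2007.

January 27, 2007; February 6, 2007; February 17, 2007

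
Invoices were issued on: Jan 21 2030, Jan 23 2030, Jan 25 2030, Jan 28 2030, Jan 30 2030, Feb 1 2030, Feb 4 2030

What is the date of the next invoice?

Feb 6 2030

Gaps: 2, 2, 3, 2, 2, 3 days — not constant, but cyclic with period 3.
The events fall on every Monday, Wednesday and Friday.
The following Wednesday is Feb 6 2030.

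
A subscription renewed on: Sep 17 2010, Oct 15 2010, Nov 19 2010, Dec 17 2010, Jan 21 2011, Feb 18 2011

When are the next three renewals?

All dates are Fridays, 28, 35, 28, 35, 28 days apart.
Specifically, the 3rd Friday of each month.
3rd Friday of March 2011: Mar 18 2011.
3rd Friday of April 2011: Apr 15 2011.
May 2011 — 3rd Friday is May 20 2011.

Mar 18 2011, Apr 15 2011, May 20 2011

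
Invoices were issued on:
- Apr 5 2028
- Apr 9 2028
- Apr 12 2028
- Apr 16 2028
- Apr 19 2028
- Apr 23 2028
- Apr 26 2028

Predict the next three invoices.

Gaps: 4, 3, 4, 3, 4, 3 days — not constant, but cyclic with period 2.
The events fall on every Wednesday and Sunday.
The following Sunday is Apr 30 2028.
Next Wednesday: May 3 2028.
The following Sunday is May 7 2028.

Apr 30 2028, May 3 2028, May 7 2028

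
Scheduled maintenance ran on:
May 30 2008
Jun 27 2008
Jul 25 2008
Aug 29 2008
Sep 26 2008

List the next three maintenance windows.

Oct 31 2008, Nov 28 2008, Dec 26 2008

These are Fridays with 28, 28, 35, 28-day gaps.
Each is the final Friday of its month — May 30 2008 is past the 28th, so '4th Friday' doesn't fit.
Last Friday of October 2008: Oct 31 2008.
November 2008 ends with Friday Nov 28 2008.
December 2008 ends with Friday Dec 26 2008.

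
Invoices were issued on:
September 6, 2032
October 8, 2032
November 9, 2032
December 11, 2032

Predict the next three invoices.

January 12, 2033; February 13, 2033; March 17, 2033

The spacing is 32, 32, 32 days — always 32 days.
December 11, 2032 + 32 days = January 12, 2033.
January 12, 2033 + 32 days = February 13, 2033.
February 13, 2033 + 32 days = March 17, 2033.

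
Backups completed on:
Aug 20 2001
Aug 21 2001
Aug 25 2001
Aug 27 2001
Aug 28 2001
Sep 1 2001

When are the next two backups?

Gaps: 1, 4, 2, 1, 4 days — not constant, but cyclic with period 3.
The events fall on every Monday, Tuesday and Saturday.
Next Monday: Sep 3 2001.
Next Tuesday: Sep 4 2001.

Sep 3 2001, Sep 4 2001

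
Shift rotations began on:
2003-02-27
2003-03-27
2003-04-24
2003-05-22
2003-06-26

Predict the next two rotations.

2003-07-24, 2003-08-28

All dates are Thursdays, 28, 28, 28, 35 days apart.
Specifically, the 4th Thursday of each month.
4th Thursday of July 2003: 2003-07-24.
August 2003 — 4th Thursday is 2003-08-28.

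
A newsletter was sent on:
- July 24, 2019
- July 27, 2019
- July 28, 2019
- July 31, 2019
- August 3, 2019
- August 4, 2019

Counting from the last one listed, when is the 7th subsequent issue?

August 21, 2019

The gap pattern 3, 1, 3, 3, 1 repeats every 3 events.
These are the Wednesdays, Saturdays and Sundays of each week.
The following Wednesday is August 7, 2019.
Next Saturday: August 10, 2019.
The following Sunday is August 11, 2019.
Next Wednesday: August 14, 2019.
The following Saturday is August 17, 2019.
The following Sunday is August 18, 2019.
The following Wednesday is August 21, 2019.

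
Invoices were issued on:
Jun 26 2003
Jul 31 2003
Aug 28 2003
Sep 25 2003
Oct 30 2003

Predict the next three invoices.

Nov 27 2003, Dec 25 2003, Jan 29 2004

Every date is a Thursday; gaps 35, 28, 28, 35 days.
Each is the last Thursday of its month (at least one falls on the 29th or later, ruling out '4th Thursday').
November 2003 ends with Thursday Nov 27 2003.
Last Thursday of December 2003: Dec 25 2003.
January 2004 ends with Thursday Jan 29 2004.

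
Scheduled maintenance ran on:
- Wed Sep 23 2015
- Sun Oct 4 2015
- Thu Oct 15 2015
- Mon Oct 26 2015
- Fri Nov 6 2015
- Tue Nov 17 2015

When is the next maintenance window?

Gaps between consecutive events: 11, 11, 11, 11, 11 days — a constant 11-day interval.
Tue Nov 17 2015 + 11 days = Sat Nov 28 2015.

Sat Nov 28 2015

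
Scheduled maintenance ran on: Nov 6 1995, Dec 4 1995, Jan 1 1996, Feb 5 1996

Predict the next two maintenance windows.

These are Mondays at 28- or 35-day spacing (28, 28, 35).
The pattern: 1st Monday of the month.
March 1996 — 1st Monday is Mar 4 1996.
1st Monday of April 1996: Apr 1 1996.

Mar 4 1996, Apr 1 1996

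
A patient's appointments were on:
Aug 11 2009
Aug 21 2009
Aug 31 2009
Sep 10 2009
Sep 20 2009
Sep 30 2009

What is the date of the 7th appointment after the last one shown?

Dec 9 2009

The spacing is 10, 10, 10, 10, 10 days — always 10 days.
Sep 30 2009 + 10 days = Oct 10 2009.
Oct 10 2009 + 10 days = Oct 20 2009.
Oct 20 2009 + 10 days = Oct 30 2009.
Oct 30 2009 + 10 days = Nov 9 2009.
Nov 9 2009 + 10 days = Nov 19 2009.
Nov 19 2009 + 10 days = Nov 29 2009.
Nov 29 2009 + 10 days = Dec 9 2009.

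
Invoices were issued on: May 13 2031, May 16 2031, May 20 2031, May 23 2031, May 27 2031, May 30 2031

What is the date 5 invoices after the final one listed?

The gap pattern 3, 4, 3, 4, 3 repeats every 2 events.
These are the Tuesdays and Fridays of each week.
The following Tuesday is Jun 3 2031.
Next Friday: Jun 6 2031.
The following Tuesday is Jun 10 2031.
The following Friday is Jun 13 2031.
Next Tuesday: Jun 17 2031.

Jun 17 2031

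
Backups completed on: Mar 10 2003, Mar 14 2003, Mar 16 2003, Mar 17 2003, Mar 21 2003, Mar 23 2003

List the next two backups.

Mar 24 2003, Mar 28 2003

Every event lands on a Monday or Friday or Sunday (gaps cycle 4, 2, 1, 4, 2).
So the schedule is: every Monday, Friday and Sunday.
Next Monday: Mar 24 2003.
Next Friday: Mar 28 2003.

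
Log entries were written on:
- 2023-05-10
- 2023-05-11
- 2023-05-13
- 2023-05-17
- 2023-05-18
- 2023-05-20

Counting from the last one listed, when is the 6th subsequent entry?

The gap pattern 1, 2, 4, 1, 2 repeats every 3 events.
These are the Wednesdays, Thursdays and Saturdays of each week.
The following Wednesday is 2023-05-24.
Next Thursday: 2023-05-25.
The following Saturday is 2023-05-27.
Next Wednesday: 2023-05-31.
The following Thursday is 2023-06-01.
The following Saturday is 2023-06-03.

2023-06-03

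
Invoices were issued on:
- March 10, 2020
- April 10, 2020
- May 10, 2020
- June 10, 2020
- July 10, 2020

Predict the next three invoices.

Each date is the 10th; the gaps (31, 30, 31, 30) track the month lengths.
The rule is the 10th of each month.
August 2020: August 10, 2020.
September 2020: September 10, 2020.
Next: October 2020 → October 10, 2020.

August 10, 2020; September 10, 2020; October 10, 2020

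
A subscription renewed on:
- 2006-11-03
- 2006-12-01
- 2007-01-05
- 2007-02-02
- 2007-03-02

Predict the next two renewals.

2007-04-06, 2007-05-04

All dates are Fridays, 28, 35, 28, 28 days apart.
Specifically, the 1st Friday of each month.
April 2007 — 1st Friday is 2007-04-06.
1st Friday of May 2007: 2007-05-04.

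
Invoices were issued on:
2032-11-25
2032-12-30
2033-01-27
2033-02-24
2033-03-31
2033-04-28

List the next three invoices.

2033-05-26, 2033-06-30, 2033-07-28

Every date is a Thursday; gaps 35, 28, 28, 35, 28 days.
Each is the last Thursday of its month (at least one falls on the 29th or later, ruling out '4th Thursday').
Last Thursday of May 2033: 2033-05-26.
June 2033 ends with Thursday 2033-06-30.
July 2033 ends with Thursday 2033-07-28.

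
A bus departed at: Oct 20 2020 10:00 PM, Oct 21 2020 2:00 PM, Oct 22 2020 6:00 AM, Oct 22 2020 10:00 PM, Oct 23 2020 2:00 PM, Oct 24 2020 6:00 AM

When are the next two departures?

Gaps: 16, 16, 16, 16, 16 hours — each event is 16 hours after the previous one.
Oct 24 2020 6:00 AM + 16 h = Oct 24 2020 10:00 PM.
Oct 24 2020 10:00 PM + 16 h = Oct 25 2020 2:00 PM.

Oct 24 2020 10:00 PM, Oct 25 2020 2:00 PM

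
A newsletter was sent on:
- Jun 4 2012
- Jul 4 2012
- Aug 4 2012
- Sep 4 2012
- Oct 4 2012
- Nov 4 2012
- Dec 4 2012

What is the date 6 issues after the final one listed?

Each date is the 4th; the gaps (30, 31, 31, 30, 31, 30) track the month lengths.
The rule is the 4th of each month.
Next: January 2013 → Jan 4 2013.
February 2013: Feb 4 2013.
March 2013: Mar 4 2013.
April 2013: Apr 4 2013.
Next: May 2013 → May 4 2013.
June 2013: Jun 4 2013.

Jun 4 2013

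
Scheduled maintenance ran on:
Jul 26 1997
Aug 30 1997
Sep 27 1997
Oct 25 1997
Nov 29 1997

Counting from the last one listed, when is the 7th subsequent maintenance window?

Every date is a Saturday; gaps 35, 28, 28, 35 days.
Each is the last Saturday of its month (at least one falls on the 29th or later, ruling out '4th Saturday').
Last Saturday of December 1997: Dec 27 1997.
Last Saturday of January 1998: Jan 31 1998.
February 1998 ends with Saturday Feb 28 1998.
March 1998 ends with Saturday Mar 28 1998.
April 1998 ends with Saturday Apr 25 1998.
May 1998 ends with Saturday May 30 1998.
Last Saturday of June 1998: Jun 27 1998.

Jun 27 1998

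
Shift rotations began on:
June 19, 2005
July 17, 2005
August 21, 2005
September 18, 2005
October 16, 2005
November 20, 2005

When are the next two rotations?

December 18, 2005; January 15, 2006

All dates are Sundays, 28, 35, 28, 28, 35 days apart.
Specifically, the 3rd Sunday of each month.
3rd Sunday of December 2005: December 18, 2005.
3rd Sunday of January 2006: January 15, 2006.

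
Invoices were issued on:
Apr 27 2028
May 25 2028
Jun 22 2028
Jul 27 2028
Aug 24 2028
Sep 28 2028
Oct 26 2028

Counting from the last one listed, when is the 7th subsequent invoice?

Gaps: 28, 28, 35, 28, 35, 28 days — a mix of 28 and 35. Every date is a Thursday.
Each is the 4th Thursday of its month.
November 2028 — 4th Thursday is Nov 23 2028.
4th Thursday of December 2028: Dec 28 2028.
4th Thursday of January 2029: Jan 25 2029.
4th Thursday of February 2029: Feb 22 2029.
March 2029 — 4th Thursday is Mar 22 2029.
4th Thursday of April 2029: Apr 26 2029.
May 2029 — 4th Thursday is May 24 2029.

May 24 2029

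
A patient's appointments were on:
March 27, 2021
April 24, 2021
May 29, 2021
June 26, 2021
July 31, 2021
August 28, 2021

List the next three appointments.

September 25, 2021; October 30, 2021; November 27, 2021

These are Saturdays with 28, 35, 28, 35, 28-day gaps.
Each is the final Saturday of its month — May 29, 2021 is past the 28th, so '4th Saturday' doesn't fit.
Last Saturday of September 2021: September 25, 2021.
Last Saturday of October 2021: October 30, 2021.
Last Saturday of November 2021: November 27, 2021.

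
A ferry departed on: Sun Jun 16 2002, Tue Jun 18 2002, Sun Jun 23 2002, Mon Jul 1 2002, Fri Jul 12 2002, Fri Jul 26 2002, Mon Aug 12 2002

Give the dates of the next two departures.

Gaps: 2, 5, 8, 11, 14, 17 days — each gap is 3 larger than the previous one.
Next gap: 20 days. Mon Aug 12 2002 + 20 days = Sun Sep 1 2002.
Next gap: 23 days. Sun Sep 1 2002 + 23 days = Tue Sep 24 2002.

Sun Sep 1 2002, Tue Sep 24 2002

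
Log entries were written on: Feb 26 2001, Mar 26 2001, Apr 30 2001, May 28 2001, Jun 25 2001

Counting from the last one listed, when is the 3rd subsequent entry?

Sep 24 2001

All Mondays; the gaps (28, 35, 28, 28) vary with month length.
This is the last Monday of each month.
July 2001 ends with Monday Jul 30 2001.
Last Monday of August 2001: Aug 27 2001.
Last Monday of September 2001: Sep 24 2001.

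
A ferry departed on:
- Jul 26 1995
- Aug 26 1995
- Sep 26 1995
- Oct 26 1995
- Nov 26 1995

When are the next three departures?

Dec 26 1995, Jan 26 1996, Feb 26 1996

Each date is the 26th; the gaps (31, 31, 30, 31) track the month lengths.
The rule is the 26th of each month.
December 1995: Dec 26 1995.
January 1996: Jan 26 1996.
Next: February 1996 → Feb 26 1996.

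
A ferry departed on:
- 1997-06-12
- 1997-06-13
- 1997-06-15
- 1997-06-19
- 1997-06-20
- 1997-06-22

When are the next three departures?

1997-06-26, 1997-06-27, 1997-06-29

The gap pattern 1, 2, 4, 1, 2 repeats every 3 events.
These are the Thursdays, Fridays and Sundays of each week.
Next Thursday: 1997-06-26.
Next Friday: 1997-06-27.
Next Sunday: 1997-06-29.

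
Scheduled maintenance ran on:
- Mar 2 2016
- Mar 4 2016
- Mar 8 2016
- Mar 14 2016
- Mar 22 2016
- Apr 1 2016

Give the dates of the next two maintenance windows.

The spacing grows by 2 each time: 2, 4, 6, 8, 10 days.
Next gap: 12 days. Apr 1 2016 + 12 days = Apr 13 2016.
Next gap: 14 days. Apr 13 2016 + 14 days = Apr 27 2016.

Apr 13 2016, Apr 27 2016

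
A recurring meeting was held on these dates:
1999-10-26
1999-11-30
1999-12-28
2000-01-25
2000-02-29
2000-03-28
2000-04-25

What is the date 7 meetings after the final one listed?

All Tuesdays; the gaps (35, 28, 28, 35, 28, 28) vary with month length.
This is the last Tuesday of each month.
May 2000 ends with Tuesday 2000-05-30.
June 2000 ends with Tuesday 2000-06-27.
Last Tuesday of July 2000: 2000-07-25.
August 2000 ends with Tuesday 2000-08-29.
Last Tuesday of September 2000: 2000-09-26.
October 2000 ends with Tuesday 2000-10-31.
November 2000 ends with Tuesday 2000-11-28.

2000-11-28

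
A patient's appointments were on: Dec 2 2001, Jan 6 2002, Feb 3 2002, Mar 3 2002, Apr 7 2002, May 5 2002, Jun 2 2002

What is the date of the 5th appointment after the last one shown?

All dates are Sundays, 35, 28, 28, 35, 28, 28 days apart.
Specifically, the 1st Sunday of each month.
1st Sunday of July 2002: Jul 7 2002.
1st Sunday of August 2002: Aug 4 2002.
1st Sunday of September 2002: Sep 1 2002.
1st Sunday of October 2002: Oct 6 2002.
1st Sunday of November 2002: Nov 3 2002.

Nov 3 2002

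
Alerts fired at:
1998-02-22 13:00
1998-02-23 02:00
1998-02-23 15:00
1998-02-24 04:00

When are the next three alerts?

1998-02-24 17:00, 1998-02-25 06:00, 1998-02-25 19:00

Spacing: 13, 13, 13 h — constant 13 h.
1998-02-24 04:00 + 13 h = 1998-02-24 17:00.
1998-02-24 17:00 + 13 h = 1998-02-25 06:00.
1998-02-25 06:00 + 13 h = 1998-02-25 19:00.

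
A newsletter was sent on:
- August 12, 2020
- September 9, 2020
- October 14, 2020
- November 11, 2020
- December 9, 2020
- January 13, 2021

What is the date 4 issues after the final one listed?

May 12, 2021

Gaps: 28, 35, 28, 28, 35 days — a mix of 28 and 35. Every date is a Wednesday.
Each is the 2nd Wednesday of its month.
February 2021 — 2nd Wednesday is February 10, 2021.
March 2021 — 2nd Wednesday is March 10, 2021.
2nd Wednesday of April 2021: April 14, 2021.
May 2021 — 2nd Wednesday is May 12, 2021.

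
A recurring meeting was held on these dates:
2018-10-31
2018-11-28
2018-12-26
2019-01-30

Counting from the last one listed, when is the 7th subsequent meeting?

Every date is a Wednesday; gaps 28, 28, 35 days.
Each is the last Wednesday of its month (at least one falls on the 29th or later, ruling out '4th Wednesday').
February 2019 ends with Wednesday 2019-02-27.
March 2019 ends with Wednesday 2019-03-27.
April 2019 ends with Wednesday 2019-04-24.
May 2019 ends with Wednesday 2019-05-29.
Last Wednesday of June 2019: 2019-06-26.
Last Wednesday of July 2019: 2019-07-31.
Last Wednesday of August 2019: 2019-08-28.

2019-08-28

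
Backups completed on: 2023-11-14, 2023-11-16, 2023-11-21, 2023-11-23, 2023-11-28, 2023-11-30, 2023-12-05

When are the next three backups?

2023-12-07, 2023-12-12, 2023-12-14

The gap pattern 2, 5, 2, 5, 2, 5 repeats every 2 events.
These are the Tuesdays and Thursdays of each week.
The following Thursday is 2023-12-07.
The following Tuesday is 2023-12-12.
The following Thursday is 2023-12-14.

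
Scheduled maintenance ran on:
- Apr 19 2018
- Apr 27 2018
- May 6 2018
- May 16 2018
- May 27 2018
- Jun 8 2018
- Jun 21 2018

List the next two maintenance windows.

Jul 5 2018, Jul 20 2018

Intervals are 8, 9, 10, 11, 12, 13 days — an arithmetic progression with common difference 1.
Next gap: 14 days. Jun 21 2018 + 14 days = Jul 5 2018.
Next gap: 15 days. Jul 5 2018 + 15 days = Jul 20 2018.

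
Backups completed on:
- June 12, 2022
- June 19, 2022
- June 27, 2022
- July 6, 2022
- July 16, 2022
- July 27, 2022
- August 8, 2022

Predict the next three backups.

Intervals are 7, 8, 9, 10, 11, 12 days — an arithmetic progression with common difference 1.
Next gap: 13 days. August 8, 2022 + 13 days = August 21, 2022.
Next gap: 14 days. August 21, 2022 + 14 days = September 4, 2022.
Next gap: 15 days. September 4, 2022 + 15 days = September 19, 2022.

August 21, 2022; September 4, 2022; September 19, 2022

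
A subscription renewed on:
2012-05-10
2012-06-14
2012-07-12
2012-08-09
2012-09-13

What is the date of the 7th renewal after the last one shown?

2013-04-11

All dates are Thursdays, 35, 28, 28, 35 days apart.
Specifically, the 2nd Thursday of each month.
October 2012 — 2nd Thursday is 2012-10-11.
November 2012 — 2nd Thursday is 2012-11-08.
December 2012 — 2nd Thursday is 2012-12-13.
2nd Thursday of January 2013: 2013-01-10.
February 2013 — 2nd Thursday is 2013-02-14.
2nd Thursday of March 2013: 2013-03-14.
April 2013 — 2nd Thursday is 2013-04-11.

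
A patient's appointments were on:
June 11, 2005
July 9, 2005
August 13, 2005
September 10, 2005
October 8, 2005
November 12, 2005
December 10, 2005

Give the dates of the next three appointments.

January 14, 2006; February 11, 2006; March 11, 2006

These are Saturdays at 28- or 35-day spacing (28, 35, 28, 28, 35, 28).
The pattern: 2nd Saturday of the month.
2nd Saturday of January 2006: January 14, 2006.
2nd Saturday of February 2006: February 11, 2006.
March 2006 — 2nd Saturday is March 11, 2006.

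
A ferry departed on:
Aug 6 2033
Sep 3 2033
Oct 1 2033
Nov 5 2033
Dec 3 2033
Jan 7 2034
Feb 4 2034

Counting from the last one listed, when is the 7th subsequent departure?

All dates are Saturdays, 28, 28, 35, 28, 35, 28 days apart.
Specifically, the 1st Saturday of each month.
March 2034 — 1st Saturday is Mar 4 2034.
1st Saturday of April 2034: Apr 1 2034.
1st Saturday of May 2034: May 6 2034.
1st Saturday of June 2034: Jun 3 2034.
1st Saturday of July 2034: Jul 1 2034.
August 2034 — 1st Saturday is Aug 5 2034.
1st Saturday of September 2034: Sep 2 2034.

Sep 2 2034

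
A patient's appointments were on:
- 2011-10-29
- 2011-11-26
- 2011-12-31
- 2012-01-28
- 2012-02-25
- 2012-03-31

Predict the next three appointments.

2012-04-28, 2012-05-26, 2012-06-30

Every date is a Saturday; gaps 28, 35, 28, 28, 35 days.
Each is the last Saturday of its month (at least one falls on the 29th or later, ruling out '4th Saturday').
Last Saturday of April 2012: 2012-04-28.
Last Saturday of May 2012: 2012-05-26.
Last Saturday of June 2012: 2012-06-30.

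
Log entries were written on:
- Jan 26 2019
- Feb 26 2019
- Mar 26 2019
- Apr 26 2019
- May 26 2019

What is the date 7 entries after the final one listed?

Dec 26 2019

Each date is the 26th; the gaps (31, 28, 31, 30) track the month lengths.
The rule is the 26th of each month.
June 2019: Jun 26 2019.
Next: July 2019 → Jul 26 2019.
Next: August 2019 → Aug 26 2019.
Next: September 2019 → Sep 26 2019.
Next: October 2019 → Oct 26 2019.
November 2019: Nov 26 2019.
December 2019: Dec 26 2019.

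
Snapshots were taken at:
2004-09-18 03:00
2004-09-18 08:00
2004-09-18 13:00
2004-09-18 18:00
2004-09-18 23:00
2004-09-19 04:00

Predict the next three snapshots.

2004-09-19 09:00, 2004-09-19 14:00, 2004-09-19 19:00

The interval is a steady 5 hours (5, 5, 5, 5, 5).
2004-09-19 04:00 + 5 h = 2004-09-19 09:00.
2004-09-19 09:00 + 5 h = 2004-09-19 14:00.
2004-09-19 14:00 + 5 h = 2004-09-19 19:00.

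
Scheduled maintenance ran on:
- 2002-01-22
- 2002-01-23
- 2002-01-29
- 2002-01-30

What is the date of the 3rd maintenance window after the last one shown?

Every event lands on a Tuesday or Wednesday (gaps cycle 1, 6, 1).
So the schedule is: every Tuesday and Wednesday.
The following Tuesday is 2002-02-05.
Next Wednesday: 2002-02-06.
Next Tuesday: 2002-02-12.

2002-02-12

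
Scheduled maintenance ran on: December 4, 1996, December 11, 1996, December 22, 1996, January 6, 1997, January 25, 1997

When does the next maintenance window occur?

February 17, 1997

Gaps: 7, 11, 15, 19 days — each gap is 4 larger than the previous one.
Next gap: 23 days. January 25, 1997 + 23 days = February 17, 1997.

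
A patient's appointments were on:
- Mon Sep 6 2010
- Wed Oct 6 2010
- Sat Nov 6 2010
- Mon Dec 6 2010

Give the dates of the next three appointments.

The day-of-month is always 6 (30, 31, 30 days between events).
So this recurs on the 6th of each month.
Next: January 2011 → Thu Jan 6 2011.
February 2011: Sun Feb 6 2011.
March 2011: Sun Mar 6 2011.

Thu Jan 6 2011, Sun Feb 6 2011, Sun Mar 6 2011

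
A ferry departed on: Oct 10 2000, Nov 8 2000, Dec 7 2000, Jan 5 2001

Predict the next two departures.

Gaps between consecutive events: 29, 29, 29 days — a constant 29-day interval.
Jan 5 2001 + 29 days = Feb 3 2001.
Feb 3 2001 + 29 days = Mar 4 2001.

Feb 3 2001, Mar 4 2001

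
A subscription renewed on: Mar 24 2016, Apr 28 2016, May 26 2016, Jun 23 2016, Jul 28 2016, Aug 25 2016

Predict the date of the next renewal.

All dates are Thursdays, 35, 28, 28, 35, 28 days apart.
Specifically, the 4th Thursday of each month.
4th Thursday of September 2016: Sep 22 2016.

Sep 22 2016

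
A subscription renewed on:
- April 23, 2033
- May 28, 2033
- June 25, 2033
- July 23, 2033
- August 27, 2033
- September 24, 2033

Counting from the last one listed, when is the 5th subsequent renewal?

Gaps: 35, 28, 28, 35, 28 days — a mix of 28 and 35. Every date is a Saturday.
Each is the 4th Saturday of its month.
4th Saturday of October 2033: October 22, 2033.
November 2033 — 4th Saturday is November 26, 2033.
4th Saturday of December 2033: December 24, 2033.
January 2034 — 4th Saturday is January 28, 2034.
4th Saturday of February 2034: February 25, 2034.

February 25, 2034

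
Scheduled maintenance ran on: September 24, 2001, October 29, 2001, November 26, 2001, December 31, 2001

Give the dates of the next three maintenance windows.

January 28, 2002; February 25, 2002; March 25, 2002

Every date is a Monday; gaps 35, 28, 35 days.
Each is the last Monday of its month (at least one falls on the 29th or later, ruling out '4th Monday').
Last Monday of January 2002: January 28, 2002.
February 2002 ends with Monday February 25, 2002.
Last Monday of March 2002: March 25, 2002.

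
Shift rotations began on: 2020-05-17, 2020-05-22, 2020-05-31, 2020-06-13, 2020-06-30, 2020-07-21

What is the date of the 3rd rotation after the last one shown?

2020-10-16

Intervals are 5, 9, 13, 17, 21 days — an arithmetic progression with common difference 4.
Next gap: 25 days. 2020-07-21 + 25 days = 2020-08-15.
Next gap: 29 days. 2020-08-15 + 29 days = 2020-09-13.
Next gap: 33 days. 2020-09-13 + 33 days = 2020-10-16.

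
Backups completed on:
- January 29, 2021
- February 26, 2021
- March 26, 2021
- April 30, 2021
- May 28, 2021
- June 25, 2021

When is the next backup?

July 30, 2021

All Fridays; the gaps (28, 28, 35, 28, 28) vary with month length.
This is the last Friday of each month.
July 2021 ends with Friday July 30, 2021.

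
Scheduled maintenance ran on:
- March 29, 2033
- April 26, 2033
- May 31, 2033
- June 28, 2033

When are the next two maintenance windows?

July 26, 2033; August 30, 2033

These are Tuesdays with 28, 35, 28-day gaps.
Each is the final Tuesday of its month — March 29, 2033 is past the 28th, so '4th Tuesday' doesn't fit.
Last Tuesday of July 2033: July 26, 2033.
Last Tuesday of August 2033: August 30, 2033.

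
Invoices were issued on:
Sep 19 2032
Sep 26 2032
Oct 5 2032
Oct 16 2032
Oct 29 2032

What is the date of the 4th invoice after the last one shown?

Gaps: 7, 9, 11, 13 days — each gap is 2 larger than the previous one.
Next gap: 15 days. Oct 29 2032 + 15 days = Nov 13 2032.
Next gap: 17 days. Nov 13 2032 + 17 days = Nov 30 2032.
Next gap: 19 days. Nov 30 2032 + 19 days = Dec 19 2032.
Next gap: 21 days. Dec 19 2032 + 21 days = Jan 9 2033.

Jan 9 2033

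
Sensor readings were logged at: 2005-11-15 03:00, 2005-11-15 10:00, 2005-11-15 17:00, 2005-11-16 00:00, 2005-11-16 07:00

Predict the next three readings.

Spacing: 7, 7, 7, 7 h — constant 7 h.
2005-11-16 07:00 + 7 h = 2005-11-16 14:00.
2005-11-16 14:00 + 7 h = 2005-11-16 21:00.
2005-11-16 21:00 + 7 h = 2005-11-17 04:00.

2005-11-16 14:00, 2005-11-16 21:00, 2005-11-17 04:00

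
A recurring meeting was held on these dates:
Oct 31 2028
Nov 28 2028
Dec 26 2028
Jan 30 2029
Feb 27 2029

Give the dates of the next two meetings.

These are Tuesdays with 28, 28, 35, 28-day gaps.
Each is the final Tuesday of its month — Oct 31 2028 is past the 28th, so '4th Tuesday' doesn't fit.
Last Tuesday of March 2029: Mar 27 2029.
April 2029 ends with Tuesday Apr 24 2029.

Mar 27 2029, Apr 24 2029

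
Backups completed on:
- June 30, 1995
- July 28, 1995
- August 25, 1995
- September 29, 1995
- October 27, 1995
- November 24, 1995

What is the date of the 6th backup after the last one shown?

These are Fridays with 28, 28, 35, 28, 28-day gaps.
Each is the final Friday of its month — June 30, 1995 is past the 28th, so '4th Friday' doesn't fit.
Last Friday of December 1995: December 29, 1995.
Last Friday of January 1996: January 26, 1996.
Last Friday of February 1996: February 23, 1996.
March 1996 ends with Friday March 29, 1996.
Last Friday of April 1996: April 26, 1996.
Last Friday of May 1996: May 31, 1996.

May 31, 1996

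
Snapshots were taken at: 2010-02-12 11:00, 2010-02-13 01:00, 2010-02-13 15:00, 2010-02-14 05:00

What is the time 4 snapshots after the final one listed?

2010-02-16 13:00

The interval is a steady 14 hours (14, 14, 14).
2010-02-14 05:00 + 14 h = 2010-02-14 19:00.
2010-02-14 19:00 + 14 h = 2010-02-15 09:00.
2010-02-15 09:00 + 14 h = 2010-02-15 23:00.
2010-02-15 23:00 + 14 h = 2010-02-16 13:00.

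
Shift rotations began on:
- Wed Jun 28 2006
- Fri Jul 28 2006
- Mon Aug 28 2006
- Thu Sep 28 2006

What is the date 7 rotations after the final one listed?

Gaps: 30, 31, 31 days — not constant. Every event is on the 28th of the month.
Pattern: the 28th of each month.
Next: October 2006 → Sat Oct 28 2006.
Next: November 2006 → Tue Nov 28 2006.
Next: December 2006 → Thu Dec 28 2006.
Next: January 2007 → Sun Jan 28 2007.
February 2007: Wed Feb 28 2007.
Next: March 2007 → Wed Mar 28 2007.
April 2007: Sat Apr 28 2007.

Sat Apr 28 2007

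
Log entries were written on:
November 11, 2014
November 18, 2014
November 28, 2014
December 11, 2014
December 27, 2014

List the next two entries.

January 15, 2015; February 6, 2015

Intervals are 7, 10, 13, 16 days — an arithmetic progression with common difference 3.
Next gap: 19 days. December 27, 2014 + 19 days = January 15, 2015.
Next gap: 22 days. January 15, 2015 + 22 days = February 6, 2015.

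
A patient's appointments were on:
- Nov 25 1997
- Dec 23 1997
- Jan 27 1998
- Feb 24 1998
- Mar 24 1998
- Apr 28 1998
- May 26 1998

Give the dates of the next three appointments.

Jun 23 1998, Jul 28 1998, Aug 25 1998

Gaps: 28, 35, 28, 28, 35, 28 days — a mix of 28 and 35. Every date is a Tuesday.
Each is the 4th Tuesday of its month.
June 1998 — 4th Tuesday is Jun 23 1998.
4th Tuesday of July 1998: Jul 28 1998.
August 1998 — 4th Tuesday is Aug 25 1998.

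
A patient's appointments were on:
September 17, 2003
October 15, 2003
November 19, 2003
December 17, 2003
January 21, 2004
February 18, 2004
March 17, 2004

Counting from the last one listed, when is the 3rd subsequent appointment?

June 16, 2004

Gaps: 28, 35, 28, 35, 28, 28 days — a mix of 28 and 35. Every date is a Wednesday.
Each is the 3rd Wednesday of its month.
April 2004 — 3rd Wednesday is April 21, 2004.
May 2004 — 3rd Wednesday is May 19, 2004.
June 2004 — 3rd Wednesday is June 16, 2004.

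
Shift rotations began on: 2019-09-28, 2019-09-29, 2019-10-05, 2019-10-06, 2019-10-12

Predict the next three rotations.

2019-10-13, 2019-10-19, 2019-10-20

Gaps: 1, 6, 1, 6 days — not constant, but cyclic with period 2.
The events fall on every Saturday and Sunday.
Next Sunday: 2019-10-13.
Next Saturday: 2019-10-19.
Next Sunday: 2019-10-20.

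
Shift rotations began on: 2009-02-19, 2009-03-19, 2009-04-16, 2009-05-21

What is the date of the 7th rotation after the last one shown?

All dates are Thursdays, 28, 28, 35 days apart.
Specifically, the 3rd Thursday of each month.
3rd Thursday of June 2009: 2009-06-18.
3rd Thursday of July 2009: 2009-07-16.
3rd Thursday of August 2009: 2009-08-20.
3rd Thursday of September 2009: 2009-09-17.
3rd Thursday of October 2009: 2009-10-15.
November 2009 — 3rd Thursday is 2009-11-19.
December 2009 — 3rd Thursday is 2009-12-17.

2009-12-17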